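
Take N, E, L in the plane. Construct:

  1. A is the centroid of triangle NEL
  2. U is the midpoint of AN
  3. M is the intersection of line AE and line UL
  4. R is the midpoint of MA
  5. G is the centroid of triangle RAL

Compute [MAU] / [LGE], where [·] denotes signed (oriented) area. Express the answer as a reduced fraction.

[MAU]:[LGE] = -3/13

Assign N = (0, 0), E = (1, 0), L = (0, 1) — the answer is frame-independent, so this choice is without loss of generality.
1. A is the centroid of triangle NEL ⇒ A = (1/3, 1/3)
2. U is the midpoint of AN ⇒ U = (1/6, 1/6)
3. M is the intersection of line AE and line UL ⇒ M = (1/9, 4/9)
4. R is the midpoint of MA ⇒ R = (2/9, 7/18)
5. G is the centroid of triangle RAL ⇒ G = (5/27, 31/54)
2·[MAU] = -1/18, 2·[LGE] = 13/54
[MAU]:[LGE] = -1/18:13/54 = -3/13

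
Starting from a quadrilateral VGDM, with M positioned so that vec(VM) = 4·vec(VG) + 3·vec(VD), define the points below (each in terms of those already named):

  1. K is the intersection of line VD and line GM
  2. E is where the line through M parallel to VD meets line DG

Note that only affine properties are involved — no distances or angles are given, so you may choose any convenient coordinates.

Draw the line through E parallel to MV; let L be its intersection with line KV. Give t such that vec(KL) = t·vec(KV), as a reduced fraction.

t = -5

Assign V = (0, 0), G = (1, 0), D = (0, 1), M = (4, 3) — the answer is frame-independent, so this choice is without loss of generality.
1. K is the intersection of line VD and line GM ⇒ K = (0, -1)
2. E is where the line through M parallel to VD meets line DG ⇒ E = (4, -3)
through E parallel to MV: direction (-4, -3); meets KV at L = (0, -6)
L = K + t·(V−K) with t = -5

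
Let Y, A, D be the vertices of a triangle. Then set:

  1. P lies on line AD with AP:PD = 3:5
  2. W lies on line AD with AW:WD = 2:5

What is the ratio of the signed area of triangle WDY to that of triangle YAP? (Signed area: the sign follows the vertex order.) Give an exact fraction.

Choose coordinates Y = (0, 0), A = (1, 0), D = (0, 1).
1. P lies on line AD with AP:PD = 3:5 ⇒ P = (5/8, 3/8)
2. W lies on line AD with AW:WD = 2:5 ⇒ W = (5/7, 2/7)
2·[WDY] = 5/7, 2·[YAP] = 3/8
[WDY]:[YAP] = 5/7:3/8 = 40/21

[WDY]:[YAP] = 40/21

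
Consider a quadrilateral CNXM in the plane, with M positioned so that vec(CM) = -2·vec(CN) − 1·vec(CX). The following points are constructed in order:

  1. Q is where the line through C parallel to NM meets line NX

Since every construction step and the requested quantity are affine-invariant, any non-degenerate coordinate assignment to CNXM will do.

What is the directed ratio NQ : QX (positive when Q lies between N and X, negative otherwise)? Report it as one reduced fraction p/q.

Assign C = (0, 0), N = (1, 0), X = (0, 1), M = (-2, -1) — the answer is frame-independent, so this choice is without loss of generality.
1. Q is where the line through C parallel to NM meets line NX ⇒ Q = (3/4, 1/4)
Q = N + t·(X−N) with t = 1/4, so NQ:QX = t:(1−t) = 1/4:3/4

NQ:QX = 1/3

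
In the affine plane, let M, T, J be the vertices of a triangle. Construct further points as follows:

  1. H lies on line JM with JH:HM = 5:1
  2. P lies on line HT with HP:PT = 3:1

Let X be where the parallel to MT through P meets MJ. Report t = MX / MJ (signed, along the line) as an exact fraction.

Choose coordinates M = (0, 0), T = (1, 0), J = (0, 1).
1. H lies on line JM with JH:HM = 5:1 ⇒ H = (0, 1/6)
2. P lies on line HT with HP:PT = 3:1 ⇒ P = (3/4, 1/24)
through P parallel to MT: direction (1, 0); meets MJ at X = (0, 1/24)
X = M + t·(J−M) with t = 1/24

t = 1/24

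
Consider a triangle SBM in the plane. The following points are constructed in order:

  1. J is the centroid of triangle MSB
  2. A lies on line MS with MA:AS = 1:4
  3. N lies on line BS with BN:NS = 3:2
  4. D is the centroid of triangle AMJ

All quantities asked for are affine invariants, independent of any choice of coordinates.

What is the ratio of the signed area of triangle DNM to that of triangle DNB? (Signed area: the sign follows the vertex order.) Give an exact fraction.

[DNM]:[DNB] = 1/96

Work in coordinates with S = (0, 0), B = (1, 0), M = (0, 1).
1. J is the centroid of triangle MSB ⇒ J = (1/3, 1/3)
2. A lies on line MS with MA:AS = 1:4 ⇒ A = (0, 4/5)
3. N lies on line BS with BN:NS = 3:2 ⇒ N = (2/5, 0)
4. D is the centroid of triangle AMJ ⇒ D = (1/9, 32/45)
2·[DNM] = 1/225, 2·[DNB] = 32/75
[DNM]:[DNB] = 1/225:32/75 = 1/96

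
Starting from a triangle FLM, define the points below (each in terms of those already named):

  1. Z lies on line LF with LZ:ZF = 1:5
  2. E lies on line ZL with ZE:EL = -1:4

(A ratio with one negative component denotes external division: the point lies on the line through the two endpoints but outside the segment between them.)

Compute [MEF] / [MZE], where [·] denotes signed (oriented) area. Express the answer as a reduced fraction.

Assign F = (0, 0), L = (1, 0), M = (0, 1) — the answer is frame-independent, so this choice is without loss of generality.
1. Z lies on line LF with LZ:ZF = 1:5 ⇒ Z = (5/6, 0)
2. E lies on line ZL with ZE:EL = -1:4 ⇒ E = (7/9, 0)
2·[MEF] = -7/9, 2·[MZE] = -1/18
[MEF]:[MZE] = -7/9:-1/18 = 14

[MEF]:[MZE] = 14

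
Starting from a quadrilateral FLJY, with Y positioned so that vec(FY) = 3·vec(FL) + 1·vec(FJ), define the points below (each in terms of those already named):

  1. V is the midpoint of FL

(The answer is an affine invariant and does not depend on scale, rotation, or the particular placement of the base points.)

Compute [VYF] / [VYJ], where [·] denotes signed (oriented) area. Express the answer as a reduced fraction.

Assign F = (0, 0), L = (1, 0), J = (0, 1), Y = (3, 1) — the answer is frame-independent, so this choice is without loss of generality.
1. V is the midpoint of FL ⇒ V = (1/2, 0)
2·[VYF] = 1/2, 2·[VYJ] = 3
[VYF]:[VYJ] = 1/2:3 = 1/6

[VYF]:[VYJ] = 1/6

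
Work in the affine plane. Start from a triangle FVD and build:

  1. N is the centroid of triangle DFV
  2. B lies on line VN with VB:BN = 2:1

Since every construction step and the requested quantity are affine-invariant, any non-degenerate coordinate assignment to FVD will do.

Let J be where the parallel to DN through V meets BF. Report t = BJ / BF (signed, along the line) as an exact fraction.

t = -1/2

Work in coordinates with F = (0, 0), V = (1, 0), D = (0, 1).
1. N is the centroid of triangle DFV ⇒ N = (1/3, 1/3)
2. B lies on line VN with VB:BN = 2:1 ⇒ B = (5/9, 2/9)
through V parallel to DN: direction (1/3, -2/3); meets BF at J = (5/6, 1/3)
J = B + t·(F−B) with t = -1/2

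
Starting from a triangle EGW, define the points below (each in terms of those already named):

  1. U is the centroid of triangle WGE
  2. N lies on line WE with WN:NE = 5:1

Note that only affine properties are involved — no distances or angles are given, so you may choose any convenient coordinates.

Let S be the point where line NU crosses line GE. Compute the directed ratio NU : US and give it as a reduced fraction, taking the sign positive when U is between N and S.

NU:US = -1/2

Choose coordinates E = (0, 0), G = (1, 0), W = (0, 1).
1. U is the centroid of triangle WGE ⇒ U = (1/3, 1/3)
2. N lies on line WE with WN:NE = 5:1 ⇒ N = (0, 1/6)
line NU meets GE at S = (-1/3, 0)
U = N + t·(S−N) with t = -1, so NU:US = -1:2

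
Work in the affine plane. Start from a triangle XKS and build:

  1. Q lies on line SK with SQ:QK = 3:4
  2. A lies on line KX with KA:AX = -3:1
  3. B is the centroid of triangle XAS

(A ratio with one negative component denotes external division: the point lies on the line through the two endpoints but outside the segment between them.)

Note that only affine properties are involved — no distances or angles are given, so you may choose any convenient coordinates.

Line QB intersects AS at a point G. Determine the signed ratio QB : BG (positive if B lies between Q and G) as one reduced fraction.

Choose coordinates X = (0, 0), K = (1, 0), S = (0, 1).
1. Q lies on line SK with SQ:QK = 3:4 ⇒ Q = (3/7, 4/7)
2. A lies on line KX with KA:AX = -3:1 ⇒ A = (-1/2, 0)
3. B is the centroid of triangle XAS ⇒ B = (-1/6, 1/3)
line QB meets AS at G = (-3/8, 1/4)
B = Q + t·(G−Q) with t = 20/27, so QB:BG = 20/27:7/27

QB:BG = 20/7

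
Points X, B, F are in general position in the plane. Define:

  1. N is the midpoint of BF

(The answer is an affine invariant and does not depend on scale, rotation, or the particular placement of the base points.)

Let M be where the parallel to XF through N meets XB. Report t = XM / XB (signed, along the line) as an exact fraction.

Work in coordinates with X = (0, 0), B = (1, 0), F = (0, 1).
1. N is the midpoint of BF ⇒ N = (1/2, 1/2)
through N parallel to XF: direction (0, 1); meets XB at M = (1/2, 0)
M = X + t·(B−X) with t = 1/2

t = 1/2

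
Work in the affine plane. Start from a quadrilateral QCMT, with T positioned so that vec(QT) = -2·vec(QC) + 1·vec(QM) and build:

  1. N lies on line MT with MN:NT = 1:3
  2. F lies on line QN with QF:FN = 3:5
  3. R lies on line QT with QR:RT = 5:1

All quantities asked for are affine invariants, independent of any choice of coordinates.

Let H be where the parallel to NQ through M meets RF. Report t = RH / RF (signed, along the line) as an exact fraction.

Set Q = (0, 0), C = (1, 0), M = (0, 1), T = (-2, 1); any affine frame gives the same invariant.
1. N lies on line MT with MN:NT = 1:3 ⇒ N = (-1/2, 1)
2. F lies on line QN with QF:FN = 3:5 ⇒ F = (-3/16, 3/8)
3. R lies on line QT with QR:RT = 5:1 ⇒ R = (-5/3, 5/6)
through M parallel to NQ: direction (1/2, -1); meets RF at H = (97/240, 23/120)
H = R + t·(F−R) with t = 7/5

t = 7/5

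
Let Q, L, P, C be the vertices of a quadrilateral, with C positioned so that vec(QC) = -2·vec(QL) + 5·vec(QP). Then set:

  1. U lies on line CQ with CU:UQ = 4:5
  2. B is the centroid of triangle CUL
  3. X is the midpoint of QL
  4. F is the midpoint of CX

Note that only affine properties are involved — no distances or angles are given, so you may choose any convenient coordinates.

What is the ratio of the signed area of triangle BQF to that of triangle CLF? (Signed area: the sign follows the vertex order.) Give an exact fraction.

Assign Q = (0, 0), L = (1, 0), P = (0, 1), C = (-2, 5) — the answer is frame-independent, so this choice is without loss of generality.
1. U lies on line CQ with CU:UQ = 4:5 ⇒ U = (-10/9, 25/9)
2. B is the centroid of triangle CUL ⇒ B = (-19/27, 70/27)
3. X is the midpoint of QL ⇒ X = (1/2, 0)
4. F is the midpoint of CX ⇒ F = (-3/4, 5/2)
2·[BQF] = -5/27, 2·[CLF] = -5/4
[BQF]:[CLF] = -5/27:-5/4 = 4/27

[BQF]:[CLF] = 4/27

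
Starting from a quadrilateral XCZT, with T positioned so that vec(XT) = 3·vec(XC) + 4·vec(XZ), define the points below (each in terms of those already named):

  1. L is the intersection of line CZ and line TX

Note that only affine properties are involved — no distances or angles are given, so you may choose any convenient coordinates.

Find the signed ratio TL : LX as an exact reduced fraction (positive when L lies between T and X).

Assign X = (0, 0), C = (1, 0), Z = (0, 1), T = (3, 4) — the answer is frame-independent, so this choice is without loss of generality.
1. L is the intersection of line CZ and line TX ⇒ L = (3/7, 4/7)
L = T + t·(X−T) with t = 6/7, so TL:LX = t:(1−t) = 6/7:1/7

TL:LX = 6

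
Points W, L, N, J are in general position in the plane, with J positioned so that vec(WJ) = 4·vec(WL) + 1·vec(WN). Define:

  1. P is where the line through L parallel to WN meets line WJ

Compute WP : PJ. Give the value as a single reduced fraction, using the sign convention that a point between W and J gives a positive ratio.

Work in coordinates with W = (0, 0), L = (1, 0), N = (0, 1), J = (4, 1).
1. P is where the line through L parallel to WN meets line WJ ⇒ P = (1, 1/4)
P = W + t·(J−W) with t = 1/4, so WP:PJ = t:(1−t) = 1/4:3/4

WP:PJ = 1/3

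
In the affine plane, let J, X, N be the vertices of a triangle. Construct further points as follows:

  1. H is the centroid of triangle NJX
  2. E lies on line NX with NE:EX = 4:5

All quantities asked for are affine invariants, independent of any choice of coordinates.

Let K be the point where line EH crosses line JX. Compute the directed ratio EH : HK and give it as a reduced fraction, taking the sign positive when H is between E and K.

EH:HK = 2/3

Assign J = (0, 0), X = (1, 0), N = (0, 1) — the answer is frame-independent, so this choice is without loss of generality.
1. H is the centroid of triangle NJX ⇒ H = (1/3, 1/3)
2. E lies on line NX with NE:EX = 4:5 ⇒ E = (4/9, 5/9)
line EH meets JX at K = (1/6, 0)
H = E + t·(K−E) with t = 2/5, so EH:HK = 2/5:3/5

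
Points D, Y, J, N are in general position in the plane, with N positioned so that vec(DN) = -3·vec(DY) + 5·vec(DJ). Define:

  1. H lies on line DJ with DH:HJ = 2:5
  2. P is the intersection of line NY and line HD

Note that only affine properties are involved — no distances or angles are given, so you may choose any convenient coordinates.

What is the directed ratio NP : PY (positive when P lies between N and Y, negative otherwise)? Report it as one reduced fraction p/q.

NP:PY = 3

Choose coordinates D = (0, 0), Y = (1, 0), J = (0, 1), N = (-3, 5).
1. H lies on line DJ with DH:HJ = 2:5 ⇒ H = (0, 2/7)
2. P is the intersection of line NY and line HD ⇒ P = (0, 5/4)
P = N + t·(Y−N) with t = 3/4, so NP:PY = t:(1−t) = 3/4:1/4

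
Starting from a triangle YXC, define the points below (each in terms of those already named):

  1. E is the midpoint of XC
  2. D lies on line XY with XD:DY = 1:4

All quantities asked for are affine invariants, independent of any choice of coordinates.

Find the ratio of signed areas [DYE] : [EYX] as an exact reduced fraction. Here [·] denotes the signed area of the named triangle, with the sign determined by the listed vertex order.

[DYE]:[EYX] = -4/5

Assign Y = (0, 0), X = (1, 0), C = (0, 1) — the answer is frame-independent, so this choice is without loss of generality.
1. E is the midpoint of XC ⇒ E = (1/2, 1/2)
2. D lies on line XY with XD:DY = 1:4 ⇒ D = (4/5, 0)
2·[DYE] = -2/5, 2·[EYX] = 1/2
[DYE]:[EYX] = -2/5:1/2 = -4/5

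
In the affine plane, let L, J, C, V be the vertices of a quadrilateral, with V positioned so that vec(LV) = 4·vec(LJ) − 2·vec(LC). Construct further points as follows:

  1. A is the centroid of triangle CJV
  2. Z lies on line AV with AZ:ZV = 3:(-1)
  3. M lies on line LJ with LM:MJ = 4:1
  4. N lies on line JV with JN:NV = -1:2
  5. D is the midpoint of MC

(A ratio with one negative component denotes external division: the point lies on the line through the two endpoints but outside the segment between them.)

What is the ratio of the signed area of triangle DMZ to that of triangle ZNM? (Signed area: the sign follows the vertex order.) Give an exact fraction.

Assign L = (0, 0), J = (1, 0), C = (0, 1), V = (4, -2) — the answer is frame-independent, so this choice is without loss of generality.
1. A is the centroid of triangle CJV ⇒ A = (5/3, -1/3)
2. Z lies on line AV with AZ:ZV = 3:(-1) ⇒ Z = (31/6, -17/6)
3. M lies on line LJ with LM:MJ = 4:1 ⇒ M = (4/5, 0)
4. N lies on line JV with JN:NV = -1:2 ⇒ N = (-2, 2)
5. D is the midpoint of MC ⇒ D = (2/5, 1/2)
2·[DMZ] = 21/20, 2·[ZNM] = 4/5
[DMZ]:[ZNM] = 21/20:4/5 = 21/16

[DMZ]:[ZNM] = 21/16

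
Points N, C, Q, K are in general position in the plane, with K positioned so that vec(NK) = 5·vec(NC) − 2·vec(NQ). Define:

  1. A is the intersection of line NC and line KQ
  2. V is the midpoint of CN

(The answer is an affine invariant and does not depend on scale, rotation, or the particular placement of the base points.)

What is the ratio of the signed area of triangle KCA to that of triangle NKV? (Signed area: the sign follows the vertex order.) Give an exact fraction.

[KCA]:[NKV] = -4/3

Set N = (0, 0), C = (1, 0), Q = (0, 1), K = (5, -2); any affine frame gives the same invariant.
1. A is the intersection of line NC and line KQ ⇒ A = (5/3, 0)
2. V is the midpoint of CN ⇒ V = (1/2, 0)
2·[KCA] = -4/3, 2·[NKV] = 1
[KCA]:[NKV] = -4/3:1 = -4/3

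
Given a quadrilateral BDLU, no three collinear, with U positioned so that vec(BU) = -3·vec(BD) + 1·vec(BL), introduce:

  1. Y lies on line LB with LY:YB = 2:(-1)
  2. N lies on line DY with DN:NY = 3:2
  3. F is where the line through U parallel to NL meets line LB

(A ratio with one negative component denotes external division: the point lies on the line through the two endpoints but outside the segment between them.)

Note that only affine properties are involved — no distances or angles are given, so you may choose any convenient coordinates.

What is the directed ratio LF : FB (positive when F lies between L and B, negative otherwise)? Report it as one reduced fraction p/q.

Choose coordinates B = (0, 0), D = (1, 0), L = (0, 1), U = (-3, 1).
1. Y lies on line LB with LY:YB = 2:(-1) ⇒ Y = (0, -1)
2. N lies on line DY with DN:NY = 3:2 ⇒ N = (2/5, -3/5)
3. F is where the line through U parallel to NL meets line LB ⇒ F = (0, -11)
F = L + t·(B−L) with t = 12, so LF:FB = t:(1−t) = 12:-11

LF:FB = -12/11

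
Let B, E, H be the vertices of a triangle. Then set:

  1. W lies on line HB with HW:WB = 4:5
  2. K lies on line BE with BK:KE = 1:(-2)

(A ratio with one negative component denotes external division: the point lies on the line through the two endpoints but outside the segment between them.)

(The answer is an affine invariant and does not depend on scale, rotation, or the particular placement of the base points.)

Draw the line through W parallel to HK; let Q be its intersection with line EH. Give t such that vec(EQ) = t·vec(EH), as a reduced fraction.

t = 7/9

Choose coordinates B = (0, 0), E = (1, 0), H = (0, 1).
1. W lies on line HB with HW:WB = 4:5 ⇒ W = (0, 5/9)
2. K lies on line BE with BK:KE = 1:(-2) ⇒ K = (-1, 0)
through W parallel to HK: direction (-1, -1); meets EH at Q = (2/9, 7/9)
Q = E + t·(H−E) with t = 7/9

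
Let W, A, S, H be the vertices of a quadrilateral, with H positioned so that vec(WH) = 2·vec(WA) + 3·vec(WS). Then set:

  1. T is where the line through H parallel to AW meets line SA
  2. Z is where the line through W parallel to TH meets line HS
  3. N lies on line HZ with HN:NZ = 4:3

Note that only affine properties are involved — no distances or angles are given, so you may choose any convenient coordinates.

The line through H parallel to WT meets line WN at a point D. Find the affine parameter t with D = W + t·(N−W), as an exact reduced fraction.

Choose coordinates W = (0, 0), A = (1, 0), S = (0, 1), H = (2, 3).
1. T is where the line through H parallel to AW meets line SA ⇒ T = (-2, 3)
2. Z is where the line through W parallel to TH meets line HS ⇒ Z = (-1, 0)
3. N lies on line HZ with HN:NZ = 4:3 ⇒ N = (2/7, 9/7)
through H parallel to WT: direction (-2, 3); meets WN at D = (1, 9/2)
D = W + t·(N−W) with t = 7/2

t = 7/2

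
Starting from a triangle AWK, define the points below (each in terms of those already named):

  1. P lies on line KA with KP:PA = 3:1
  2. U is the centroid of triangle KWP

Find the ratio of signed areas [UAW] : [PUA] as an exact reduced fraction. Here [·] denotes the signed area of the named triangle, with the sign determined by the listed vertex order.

Assign A = (0, 0), W = (1, 0), K = (0, 1) — the answer is frame-independent, so this choice is without loss of generality.
1. P lies on line KA with KP:PA = 3:1 ⇒ P = (0, 1/4)
2. U is the centroid of triangle KWP ⇒ U = (1/3, 5/12)
2·[UAW] = 5/12, 2·[PUA] = -1/12
[UAW]:[PUA] = 5/12:-1/12 = -5

[UAW]:[PUA] = -5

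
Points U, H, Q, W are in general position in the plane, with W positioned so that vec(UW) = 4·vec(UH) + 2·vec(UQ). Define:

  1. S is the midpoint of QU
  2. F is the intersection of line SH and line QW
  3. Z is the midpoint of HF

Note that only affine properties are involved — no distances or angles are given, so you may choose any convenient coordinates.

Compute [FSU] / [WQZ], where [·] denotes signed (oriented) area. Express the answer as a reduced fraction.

Assign U = (0, 0), H = (1, 0), Q = (0, 1), W = (4, 2) — the answer is frame-independent, so this choice is without loss of generality.
1. S is the midpoint of QU ⇒ S = (0, 1/2)
2. F is the intersection of line SH and line QW ⇒ F = (-2/3, 5/6)
3. Z is the midpoint of HF ⇒ Z = (1/6, 5/12)
2·[FSU] = -1/3, 2·[WQZ] = 5/2
[FSU]:[WQZ] = -1/3:5/2 = -2/15

[FSU]:[WQZ] = -2/15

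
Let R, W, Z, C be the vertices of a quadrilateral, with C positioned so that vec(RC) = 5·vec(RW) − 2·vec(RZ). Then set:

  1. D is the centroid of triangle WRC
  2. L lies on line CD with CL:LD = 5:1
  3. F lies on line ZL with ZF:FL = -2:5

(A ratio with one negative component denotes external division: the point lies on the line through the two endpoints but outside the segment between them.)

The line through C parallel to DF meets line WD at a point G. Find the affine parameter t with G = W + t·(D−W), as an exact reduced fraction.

t = 118/13

Choose coordinates R = (0, 0), W = (1, 0), Z = (0, 1), C = (5, -2).
1. D is the centroid of triangle WRC ⇒ D = (2, -2/3)
2. L lies on line CD with CL:LD = 5:1 ⇒ L = (5/2, -8/9)
3. F lies on line ZL with ZF:FL = -2:5 ⇒ F = (-5/3, 61/27)
through C parallel to DF: direction (-11/3, 79/27); meets WD at G = (131/13, -236/39)
G = W + t·(D−W) with t = 118/13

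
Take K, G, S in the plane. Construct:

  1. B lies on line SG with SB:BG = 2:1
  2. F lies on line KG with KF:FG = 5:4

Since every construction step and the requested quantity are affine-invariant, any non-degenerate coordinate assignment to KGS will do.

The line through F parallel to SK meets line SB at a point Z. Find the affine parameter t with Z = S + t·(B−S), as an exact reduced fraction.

Assign K = (0, 0), G = (1, 0), S = (0, 1) — the answer is frame-independent, so this choice is without loss of generality.
1. B lies on line SG with SB:BG = 2:1 ⇒ B = (2/3, 1/3)
2. F lies on line KG with KF:FG = 5:4 ⇒ F = (5/9, 0)
through F parallel to SK: direction (0, -1); meets SB at Z = (5/9, 4/9)
Z = S + t·(B−S) with t = 5/6

t = 5/6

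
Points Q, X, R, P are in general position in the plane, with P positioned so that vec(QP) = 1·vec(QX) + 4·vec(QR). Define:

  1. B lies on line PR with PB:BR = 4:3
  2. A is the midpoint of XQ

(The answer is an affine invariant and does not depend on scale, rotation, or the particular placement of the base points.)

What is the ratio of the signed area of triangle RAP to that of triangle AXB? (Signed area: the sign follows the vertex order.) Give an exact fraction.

[RAP]:[AXB] = 35/16

Work in coordinates with Q = (0, 0), X = (1, 0), R = (0, 1), P = (1, 4).
1. B lies on line PR with PB:BR = 4:3 ⇒ B = (3/7, 16/7)
2. A is the midpoint of XQ ⇒ A = (1/2, 0)
2·[RAP] = 5/2, 2·[AXB] = 8/7
[RAP]:[AXB] = 5/2:8/7 = 35/16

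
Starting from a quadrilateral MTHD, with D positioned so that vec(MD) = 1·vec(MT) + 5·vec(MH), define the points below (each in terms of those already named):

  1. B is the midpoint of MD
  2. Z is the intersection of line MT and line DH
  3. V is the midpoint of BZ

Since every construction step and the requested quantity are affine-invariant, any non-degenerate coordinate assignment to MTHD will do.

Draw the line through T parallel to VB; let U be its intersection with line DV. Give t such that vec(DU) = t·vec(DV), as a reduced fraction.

Choose coordinates M = (0, 0), T = (1, 0), H = (0, 1), D = (1, 5).
1. B is the midpoint of MD ⇒ B = (1/2, 5/2)
2. Z is the intersection of line MT and line DH ⇒ Z = (-1/4, 0)
3. V is the midpoint of BZ ⇒ V = (1/8, 5/4)
through T parallel to VB: direction (3/8, 5/4); meets DV at U = (-17/4, -35/2)
U = D + t·(V−D) with t = 6

t = 6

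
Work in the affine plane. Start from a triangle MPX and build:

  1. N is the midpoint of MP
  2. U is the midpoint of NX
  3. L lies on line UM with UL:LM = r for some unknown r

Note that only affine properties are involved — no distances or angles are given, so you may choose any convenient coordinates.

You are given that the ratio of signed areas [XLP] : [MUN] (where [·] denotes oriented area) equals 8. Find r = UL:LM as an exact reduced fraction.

r = -3/4

Choose coordinates M = (0, 0), P = (1, 0), X = (0, 1).
1. N is the midpoint of MP ⇒ N = (1/2, 0)
2. U is the midpoint of NX ⇒ U = (1/4, 1/2)
3. With UL:LM = r, write λ = r/(r+1) so L = U + λ·(M−U); L is affine-linear in λ
Every point depending on L is an affine combination of L and λ-independent points, so each such coordinate is linear in λ; the λ² term in each signed area is a multiple of (M−U)×(M−U) = 0, so 2·[XLP] and 2·[MUN] are each linear in λ. Evaluating at λ=0 and λ=1:
  2·[XLP] = 3/4·λ + 1/4,   2·[MUN] = -1/4
So [XLP]:[MUN] = (3/4·λ + 1/4) / (-1/4). Setting this equal to 8:
  3/4·λ + 1/4 = 8·(-1/4)  ⇒  λ = -3
Then r = λ/(1−λ) = (-3)/(4) = -3/4. Check: with r = -3/4, L = (1, 2) and [XLP]:[MUN] = 8 as required.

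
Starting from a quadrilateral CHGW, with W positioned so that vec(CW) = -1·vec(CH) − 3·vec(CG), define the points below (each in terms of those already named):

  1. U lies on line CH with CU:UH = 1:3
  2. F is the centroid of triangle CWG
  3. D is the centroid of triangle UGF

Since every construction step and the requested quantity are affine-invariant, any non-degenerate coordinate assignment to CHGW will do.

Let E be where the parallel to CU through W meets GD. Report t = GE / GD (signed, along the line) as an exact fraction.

Set C = (0, 0), H = (1, 0), G = (0, 1), W = (-1, -3); any affine frame gives the same invariant.
1. U lies on line CH with CU:UH = 1:3 ⇒ U = (1/4, 0)
2. F is the centroid of triangle CWG ⇒ F = (-1/3, -2/3)
3. D is the centroid of triangle UGF ⇒ D = (-1/36, 1/9)
through W parallel to CU: direction (1/4, 0); meets GD at E = (-1/8, -3)
E = G + t·(D−G) with t = 9/2

t = 9/2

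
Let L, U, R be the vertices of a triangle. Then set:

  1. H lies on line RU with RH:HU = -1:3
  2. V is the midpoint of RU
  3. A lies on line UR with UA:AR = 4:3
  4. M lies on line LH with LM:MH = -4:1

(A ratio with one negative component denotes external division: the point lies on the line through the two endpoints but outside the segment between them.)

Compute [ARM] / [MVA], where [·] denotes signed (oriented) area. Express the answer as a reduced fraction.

[ARM]:[MVA] = 6

Assign L = (0, 0), U = (1, 0), R = (0, 1) — the answer is frame-independent, so this choice is without loss of generality.
1. H lies on line RU with RH:HU = -1:3 ⇒ H = (-1/2, 3/2)
2. V is the midpoint of RU ⇒ V = (1/2, 1/2)
3. A lies on line UR with UA:AR = 4:3 ⇒ A = (3/7, 4/7)
4. M lies on line LH with LM:MH = -4:1 ⇒ M = (-2/3, 2)
2·[ARM] = -1/7, 2·[MVA] = -1/42
[ARM]:[MVA] = -1/7:-1/42 = 6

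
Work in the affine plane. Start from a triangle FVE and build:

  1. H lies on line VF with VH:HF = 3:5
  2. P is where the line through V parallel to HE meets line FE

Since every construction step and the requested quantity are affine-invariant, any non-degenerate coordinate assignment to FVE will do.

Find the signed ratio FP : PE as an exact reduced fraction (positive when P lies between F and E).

FP:PE = -8/3

Work in coordinates with F = (0, 0), V = (1, 0), E = (0, 1).
1. H lies on line VF with VH:HF = 3:5 ⇒ H = (5/8, 0)
2. P is where the line through V parallel to HE meets line FE ⇒ P = (0, 8/5)
P = F + t·(E−F) with t = 8/5, so FP:PE = t:(1−t) = 8/5:-3/5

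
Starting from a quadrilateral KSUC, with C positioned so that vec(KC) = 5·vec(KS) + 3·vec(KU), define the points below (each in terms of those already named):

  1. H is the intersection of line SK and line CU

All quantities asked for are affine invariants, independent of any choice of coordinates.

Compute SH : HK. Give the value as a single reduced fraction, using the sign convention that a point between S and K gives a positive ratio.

SH:HK = -7/5

Set K = (0, 0), S = (1, 0), U = (0, 1), C = (5, 3); any affine frame gives the same invariant.
1. H is the intersection of line SK and line CU ⇒ H = (-5/2, 0)
H = S + t·(K−S) with t = 7/2, so SH:HK = t:(1−t) = 7/2:-5/2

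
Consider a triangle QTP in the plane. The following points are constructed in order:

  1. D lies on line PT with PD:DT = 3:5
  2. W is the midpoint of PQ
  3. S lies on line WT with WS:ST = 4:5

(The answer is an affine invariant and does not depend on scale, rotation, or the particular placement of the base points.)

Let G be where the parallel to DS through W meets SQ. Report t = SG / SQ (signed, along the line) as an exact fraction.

t = 4/5

Set Q = (0, 0), T = (1, 0), P = (0, 1); any affine frame gives the same invariant.
1. D lies on line PT with PD:DT = 3:5 ⇒ D = (3/8, 5/8)
2. W is the midpoint of PQ ⇒ W = (0, 1/2)
3. S lies on line WT with WS:ST = 4:5 ⇒ S = (4/9, 5/18)
through W parallel to DS: direction (5/72, -25/72); meets SQ at G = (4/45, 1/18)
G = S + t·(Q−S) with t = 4/5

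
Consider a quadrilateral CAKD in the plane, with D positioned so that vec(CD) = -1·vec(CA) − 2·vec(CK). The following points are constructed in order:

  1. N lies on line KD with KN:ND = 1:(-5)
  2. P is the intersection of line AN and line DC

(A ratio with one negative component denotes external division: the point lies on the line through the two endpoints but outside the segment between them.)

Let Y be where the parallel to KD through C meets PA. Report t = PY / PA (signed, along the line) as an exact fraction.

t = -7/32

Set C = (0, 0), A = (1, 0), K = (0, 1), D = (-1, -2); any affine frame gives the same invariant.
1. N lies on line KD with KN:ND = 1:(-5) ⇒ N = (1/4, 7/4)
2. P is the intersection of line AN and line DC ⇒ P = (7/13, 14/13)
through C parallel to KD: direction (-1, -3); meets PA at Y = (7/16, 21/16)
Y = P + t·(A−P) with t = -7/32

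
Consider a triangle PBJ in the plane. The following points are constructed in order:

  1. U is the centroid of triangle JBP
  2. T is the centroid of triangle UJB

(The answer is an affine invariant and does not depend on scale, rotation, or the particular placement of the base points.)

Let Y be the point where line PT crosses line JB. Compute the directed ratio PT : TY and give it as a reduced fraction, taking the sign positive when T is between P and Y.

PT:TY = 8

Assign P = (0, 0), B = (1, 0), J = (0, 1) — the answer is frame-independent, so this choice is without loss of generality.
1. U is the centroid of triangle JBP ⇒ U = (1/3, 1/3)
2. T is the centroid of triangle UJB ⇒ T = (4/9, 4/9)
line PT meets JB at Y = (1/2, 1/2)
T = P + t·(Y−P) with t = 8/9, so PT:TY = 8/9:1/9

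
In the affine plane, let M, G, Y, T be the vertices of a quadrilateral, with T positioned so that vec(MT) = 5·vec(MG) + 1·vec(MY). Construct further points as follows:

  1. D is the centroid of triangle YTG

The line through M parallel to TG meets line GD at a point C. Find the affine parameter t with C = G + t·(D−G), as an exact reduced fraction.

t = 3/5

Choose coordinates M = (0, 0), G = (1, 0), Y = (0, 1), T = (5, 1).
1. D is the centroid of triangle YTG ⇒ D = (2, 2/3)
through M parallel to TG: direction (-4, -1); meets GD at C = (8/5, 2/5)
C = G + t·(D−G) with t = 3/5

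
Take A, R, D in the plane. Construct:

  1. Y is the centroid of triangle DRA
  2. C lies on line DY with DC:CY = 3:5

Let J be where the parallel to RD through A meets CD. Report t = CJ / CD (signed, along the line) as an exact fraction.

t = -7

Assign A = (0, 0), R = (1, 0), D = (0, 1) — the answer is frame-independent, so this choice is without loss of generality.
1. Y is the centroid of triangle DRA ⇒ Y = (1/3, 1/3)
2. C lies on line DY with DC:CY = 3:5 ⇒ C = (1/8, 3/4)
through A parallel to RD: direction (-1, 1); meets CD at J = (1, -1)
J = C + t·(D−C) with t = -7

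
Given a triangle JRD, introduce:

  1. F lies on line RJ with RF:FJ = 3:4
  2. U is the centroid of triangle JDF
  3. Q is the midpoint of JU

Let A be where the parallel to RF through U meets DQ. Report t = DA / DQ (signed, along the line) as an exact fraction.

t = 4/5

Assign J = (0, 0), R = (1, 0), D = (0, 1) — the answer is frame-independent, so this choice is without loss of generality.
1. F lies on line RJ with RF:FJ = 3:4 ⇒ F = (4/7, 0)
2. U is the centroid of triangle JDF ⇒ U = (4/21, 1/3)
3. Q is the midpoint of JU ⇒ Q = (2/21, 1/6)
through U parallel to RF: direction (-3/7, 0); meets DQ at A = (8/105, 1/3)
A = D + t·(Q−D) with t = 4/5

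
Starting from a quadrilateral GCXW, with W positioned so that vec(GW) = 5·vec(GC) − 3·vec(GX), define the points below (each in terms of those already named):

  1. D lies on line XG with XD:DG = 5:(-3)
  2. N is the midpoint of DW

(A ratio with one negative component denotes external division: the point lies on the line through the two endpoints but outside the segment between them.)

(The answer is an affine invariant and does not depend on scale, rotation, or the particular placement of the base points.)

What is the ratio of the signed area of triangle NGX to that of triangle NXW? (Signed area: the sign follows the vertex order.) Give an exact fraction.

Assign G = (0, 0), C = (1, 0), X = (0, 1), W = (5, -3) — the answer is frame-independent, so this choice is without loss of generality.
1. D lies on line XG with XD:DG = 5:(-3) ⇒ D = (0, -3/2)
2. N is the midpoint of DW ⇒ N = (5/2, -9/4)
2·[NGX] = -5/2, 2·[NXW] = -25/4
[NGX]:[NXW] = -5/2:-25/4 = 2/5

[NGX]:[NXW] = 2/5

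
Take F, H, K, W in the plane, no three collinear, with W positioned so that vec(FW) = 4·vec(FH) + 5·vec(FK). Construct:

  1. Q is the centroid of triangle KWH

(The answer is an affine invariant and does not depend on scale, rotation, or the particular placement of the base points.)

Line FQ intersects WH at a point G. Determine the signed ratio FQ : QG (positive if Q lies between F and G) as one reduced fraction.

FQ:QG = 7/8

Work in coordinates with F = (0, 0), H = (1, 0), K = (0, 1), W = (4, 5).
1. Q is the centroid of triangle KWH ⇒ Q = (5/3, 2)
line FQ meets WH at G = (25/7, 30/7)
Q = F + t·(G−F) with t = 7/15, so FQ:QG = 7/15:8/15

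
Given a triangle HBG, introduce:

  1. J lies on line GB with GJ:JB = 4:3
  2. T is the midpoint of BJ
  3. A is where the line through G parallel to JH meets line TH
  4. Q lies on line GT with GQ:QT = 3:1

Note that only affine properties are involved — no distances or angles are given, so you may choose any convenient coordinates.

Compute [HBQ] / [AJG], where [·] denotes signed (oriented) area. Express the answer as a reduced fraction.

Choose coordinates H = (0, 0), B = (1, 0), G = (0, 1).
1. J lies on line GB with GJ:JB = 4:3 ⇒ J = (4/7, 3/7)
2. T is the midpoint of BJ ⇒ T = (11/14, 3/14)
3. A is where the line through G parallel to JH meets line TH ⇒ A = (-44/21, -4/7)
4. Q lies on line GT with GQ:QT = 3:1 ⇒ Q = (33/56, 23/56)
2·[HBQ] = 23/56, 2·[AJG] = 44/21
[HBQ]:[AJG] = 23/56:44/21 = 69/352

[HBQ]:[AJG] = 69/352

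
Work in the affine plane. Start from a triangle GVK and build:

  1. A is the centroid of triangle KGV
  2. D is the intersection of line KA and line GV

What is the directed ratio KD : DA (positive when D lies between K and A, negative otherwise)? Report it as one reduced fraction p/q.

Assign G = (0, 0), V = (1, 0), K = (0, 1) — the answer is frame-independent, so this choice is without loss of generality.
1. A is the centroid of triangle KGV ⇒ A = (1/3, 1/3)
2. D is the intersection of line KA and line GV ⇒ D = (1/2, 0)
D = K + t·(A−K) with t = 3/2, so KD:DA = t:(1−t) = 3/2:-1/2

KD:DA = -3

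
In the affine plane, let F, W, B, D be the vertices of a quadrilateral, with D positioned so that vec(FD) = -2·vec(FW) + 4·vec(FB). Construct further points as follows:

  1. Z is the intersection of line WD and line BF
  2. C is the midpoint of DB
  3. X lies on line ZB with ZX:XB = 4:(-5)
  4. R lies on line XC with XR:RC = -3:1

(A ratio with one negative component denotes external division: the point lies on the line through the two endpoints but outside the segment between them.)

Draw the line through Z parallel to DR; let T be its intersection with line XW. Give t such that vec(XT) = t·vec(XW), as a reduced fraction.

Choose coordinates F = (0, 0), W = (1, 0), B = (0, 1), D = (-2, 4).
1. Z is the intersection of line WD and line BF ⇒ Z = (0, 4/3)
2. C is the midpoint of DB ⇒ C = (-1, 5/2)
3. X lies on line ZB with ZX:XB = 4:(-5) ⇒ X = (0, 8/3)
4. R lies on line XC with XR:RC = -3:1 ⇒ R = (-3/2, 29/12)
through Z parallel to DR: direction (1/2, -19/12); meets XW at T = (-8/3, 88/9)
T = X + t·(W−X) with t = -8/3

t = -8/3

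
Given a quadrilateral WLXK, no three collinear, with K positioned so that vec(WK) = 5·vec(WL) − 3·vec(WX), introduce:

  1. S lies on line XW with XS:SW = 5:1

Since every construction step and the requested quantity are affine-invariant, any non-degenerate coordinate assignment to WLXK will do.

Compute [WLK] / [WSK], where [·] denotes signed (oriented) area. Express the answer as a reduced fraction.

Work in coordinates with W = (0, 0), L = (1, 0), X = (0, 1), K = (5, -3).
1. S lies on line XW with XS:SW = 5:1 ⇒ S = (0, 1/6)
2·[WLK] = -3, 2·[WSK] = -5/6
[WLK]:[WSK] = -3:-5/6 = 18/5

[WLK]:[WSK] = 18/5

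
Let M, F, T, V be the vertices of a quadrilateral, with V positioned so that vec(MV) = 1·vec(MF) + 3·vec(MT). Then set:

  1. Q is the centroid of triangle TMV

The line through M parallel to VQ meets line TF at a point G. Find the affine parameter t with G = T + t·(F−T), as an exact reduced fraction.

Choose coordinates M = (0, 0), F = (1, 0), T = (0, 1), V = (1, 3).
1. Q is the centroid of triangle TMV ⇒ Q = (1/3, 4/3)
through M parallel to VQ: direction (-2/3, -5/3); meets TF at G = (2/7, 5/7)
G = T + t·(F−T) with t = 2/7

t = 2/7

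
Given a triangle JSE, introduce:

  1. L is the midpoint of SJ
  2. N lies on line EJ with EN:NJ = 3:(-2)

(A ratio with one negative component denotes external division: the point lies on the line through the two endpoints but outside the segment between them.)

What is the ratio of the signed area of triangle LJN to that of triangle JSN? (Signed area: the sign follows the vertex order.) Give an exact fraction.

Work in coordinates with J = (0, 0), S = (1, 0), E = (0, 1).
1. L is the midpoint of SJ ⇒ L = (1/2, 0)
2. N lies on line EJ with EN:NJ = 3:(-2) ⇒ N = (0, -2)
2·[LJN] = 1, 2·[JSN] = -2
[LJN]:[JSN] = 1:-2 = -1/2

[LJN]:[JSN] = -1/2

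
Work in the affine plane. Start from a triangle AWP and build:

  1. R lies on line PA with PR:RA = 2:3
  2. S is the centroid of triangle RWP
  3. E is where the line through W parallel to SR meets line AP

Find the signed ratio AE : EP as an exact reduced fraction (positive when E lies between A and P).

AE:EP = 1/4

Work in coordinates with A = (0, 0), W = (1, 0), P = (0, 1).
1. R lies on line PA with PR:RA = 2:3 ⇒ R = (0, 3/5)
2. S is the centroid of triangle RWP ⇒ S = (1/3, 8/15)
3. E is where the line through W parallel to SR meets line AP ⇒ E = (0, 1/5)
E = A + t·(P−A) with t = 1/5, so AE:EP = t:(1−t) = 1/5:4/5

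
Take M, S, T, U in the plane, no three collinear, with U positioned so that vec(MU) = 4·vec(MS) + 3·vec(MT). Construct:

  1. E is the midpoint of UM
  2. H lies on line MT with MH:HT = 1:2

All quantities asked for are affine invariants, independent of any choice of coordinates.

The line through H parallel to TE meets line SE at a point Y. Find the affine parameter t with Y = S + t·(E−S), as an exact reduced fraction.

Choose coordinates M = (0, 0), S = (1, 0), T = (0, 1), U = (4, 3).
1. E is the midpoint of UM ⇒ E = (2, 3/2)
2. H lies on line MT with MH:HT = 1:2 ⇒ H = (0, 1/3)
through H parallel to TE: direction (2, 1/2); meets SE at Y = (22/15, 7/10)
Y = S + t·(E−S) with t = 7/15

t = 7/15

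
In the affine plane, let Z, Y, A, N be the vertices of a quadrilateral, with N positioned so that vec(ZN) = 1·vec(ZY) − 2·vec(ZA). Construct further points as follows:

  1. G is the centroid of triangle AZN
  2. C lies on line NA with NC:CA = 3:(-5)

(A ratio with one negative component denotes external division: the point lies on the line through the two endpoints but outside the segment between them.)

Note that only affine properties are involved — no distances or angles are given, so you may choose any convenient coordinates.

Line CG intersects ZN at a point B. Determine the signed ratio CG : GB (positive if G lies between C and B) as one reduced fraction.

CG:GB = -11/2

Work in coordinates with Z = (0, 0), Y = (1, 0), A = (0, 1), N = (1, -2).
1. G is the centroid of triangle AZN ⇒ G = (1/3, -1/3)
2. C lies on line NA with NC:CA = 3:(-5) ⇒ C = (5/2, -13/2)
line CG meets ZN at B = (8/11, -16/11)
G = C + t·(B−C) with t = 11/9, so CG:GB = 11/9:-2/9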